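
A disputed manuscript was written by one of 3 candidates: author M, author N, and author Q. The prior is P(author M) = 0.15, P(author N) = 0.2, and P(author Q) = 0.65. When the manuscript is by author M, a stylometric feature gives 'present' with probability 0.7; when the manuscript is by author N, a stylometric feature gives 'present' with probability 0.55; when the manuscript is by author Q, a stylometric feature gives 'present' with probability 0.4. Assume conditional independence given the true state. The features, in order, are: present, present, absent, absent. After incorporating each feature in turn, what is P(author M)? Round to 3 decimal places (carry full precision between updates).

0.117

Apply Bayes' rule sequentially, carrying P(author M) forward.
After 'present': normaliser = 0.7·0.1500 + 0.55·0.2000 + 0.4·0.6500; P(author M) ≈ 0.2211, P(author N) ≈ 0.2316, P(author Q) ≈ 0.5474
After 'present': normaliser = 0.7·0.2211 + 0.55·0.2316 + 0.4·0.5474; P(author M) ≈ 0.3088, P(author N) ≈ 0.2542, P(author Q) ≈ 0.4370
After 'absent': normaliser = 0.3·0.3088 + 0.45·0.2542 + 0.6·0.4370; P(author M) ≈ 0.1974, P(author N) ≈ 0.2438, P(author Q) ≈ 0.5588
After 'absent': normaliser = 0.3·0.1974 + 0.45·0.2438 + 0.6·0.5588; P(author M) ≈ 0.1175, P(author N) ≈ 0.2176, P(author Q) ≈ 0.6649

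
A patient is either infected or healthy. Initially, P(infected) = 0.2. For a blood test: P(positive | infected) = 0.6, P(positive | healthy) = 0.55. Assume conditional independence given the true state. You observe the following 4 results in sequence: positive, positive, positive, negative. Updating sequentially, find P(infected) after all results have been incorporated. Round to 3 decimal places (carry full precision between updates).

0.224

Apply Bayes' rule sequentially, carrying P(infected) forward.
After 'positive': P(infected) = 0.6·0.2000 / (0.6·0.2000 + 0.55·0.8000) ≈ 0.2143
After 'positive': P(infected) = 0.6·0.2143 / (0.6·0.2143 + 0.55·0.7857) ≈ 0.2293
After 'positive': P(infected) = 0.6·0.2293 / (0.6·0.2293 + 0.55·0.7707) ≈ 0.2450
After 'negative': P(infected) = 0.4·0.2450 / (0.4·0.2450 + 0.45·0.7550) ≈ 0.2239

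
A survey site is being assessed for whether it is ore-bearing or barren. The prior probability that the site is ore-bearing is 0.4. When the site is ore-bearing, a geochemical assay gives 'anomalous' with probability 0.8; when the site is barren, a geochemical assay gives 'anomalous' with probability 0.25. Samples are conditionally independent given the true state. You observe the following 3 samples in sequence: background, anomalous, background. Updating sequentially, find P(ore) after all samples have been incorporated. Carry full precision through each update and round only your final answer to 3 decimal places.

0.132

Apply Bayes' rule sequentially, carrying P(ore) forward.
After 'background': P(ore) = 0.2·0.4000 / (0.2·0.4000 + 0.75·0.6000) ≈ 0.1509
After 'anomalous': P(ore) = 0.8·0.1509 / (0.8·0.1509 + 0.25·0.8491) ≈ 0.3626
After 'background': P(ore) = 0.2·0.3626 / (0.2·0.3626 + 0.75·0.6374) ≈ 0.1317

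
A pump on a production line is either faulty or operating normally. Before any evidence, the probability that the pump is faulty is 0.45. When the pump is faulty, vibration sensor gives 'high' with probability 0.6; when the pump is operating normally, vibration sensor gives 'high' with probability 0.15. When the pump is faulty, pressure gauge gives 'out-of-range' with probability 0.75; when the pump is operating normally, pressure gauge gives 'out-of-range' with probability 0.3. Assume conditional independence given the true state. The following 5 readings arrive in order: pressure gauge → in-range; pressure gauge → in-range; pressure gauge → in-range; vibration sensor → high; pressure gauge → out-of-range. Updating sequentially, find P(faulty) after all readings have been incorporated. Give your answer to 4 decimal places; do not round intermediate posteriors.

0.2715

After pressure gauge='in-range': P(faulty) = 0.25·0.4500 / (0.25·0.4500 + 0.7·0.5500) ≈ 0.2261
After pressure gauge='in-range': P(faulty) = 0.25·0.2261 / (0.25·0.2261 + 0.7·0.7739) ≈ 0.0945
After pressure gauge='in-range': P(faulty) = 0.25·0.0945 / (0.25·0.0945 + 0.7·0.9055) ≈ 0.0359
After vibration sensor='high': P(faulty) = 0.6·0.0359 / (0.6·0.0359 + 0.15·0.9641) ≈ 0.1297
After pressure gauge='out-of-range': P(faulty) = 0.75·0.1297 / (0.75·0.1297 + 0.3·0.8703) ≈ 0.2715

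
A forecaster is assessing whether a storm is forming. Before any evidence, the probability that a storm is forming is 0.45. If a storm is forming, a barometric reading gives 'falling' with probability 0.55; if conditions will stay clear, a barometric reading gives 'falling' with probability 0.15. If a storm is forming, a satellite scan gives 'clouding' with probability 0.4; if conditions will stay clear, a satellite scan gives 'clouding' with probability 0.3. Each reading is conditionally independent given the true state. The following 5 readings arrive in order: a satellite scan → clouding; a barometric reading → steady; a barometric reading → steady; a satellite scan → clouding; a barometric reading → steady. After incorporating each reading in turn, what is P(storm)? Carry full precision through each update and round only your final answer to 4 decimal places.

After a satellite scan='clouding': P(storm) = 0.4·0.4500 / (0.4·0.4500 + 0.3·0.5500) ≈ 0.5217
After a barometric reading='steady': P(storm) = 0.45·0.5217 / (0.45·0.5217 + 0.85·0.4783) ≈ 0.3661
After a barometric reading='steady': P(storm) = 0.45·0.3661 / (0.45·0.3661 + 0.85·0.6339) ≈ 0.2342
After a satellite scan='clouding': P(storm) = 0.4·0.2342 / (0.4·0.2342 + 0.3·0.7658) ≈ 0.2896
After a barometric reading='steady': P(storm) = 0.45·0.2896 / (0.45·0.2896 + 0.85·0.7104) ≈ 0.1775

0.1775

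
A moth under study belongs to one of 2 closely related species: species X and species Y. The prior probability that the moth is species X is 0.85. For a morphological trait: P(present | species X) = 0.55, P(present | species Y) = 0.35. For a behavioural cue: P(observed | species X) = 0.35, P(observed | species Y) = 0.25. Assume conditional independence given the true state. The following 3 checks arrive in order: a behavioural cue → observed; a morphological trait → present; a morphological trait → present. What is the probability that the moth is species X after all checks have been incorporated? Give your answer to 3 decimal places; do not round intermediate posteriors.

Apply Bayes' rule sequentially, carrying P(species X) forward.
After a behavioural cue='observed': P(species X) = 0.35·0.8500 / (0.35·0.8500 + 0.25·0.1500) ≈ 0.8881
After a morphological trait='present': P(species X) = 0.55·0.8881 / (0.55·0.8881 + 0.35·0.1119) ≈ 0.9257
After a morphological trait='present': P(species X) = 0.55·0.9257 / (0.55·0.9257 + 0.35·0.0743) ≈ 0.9514

0.951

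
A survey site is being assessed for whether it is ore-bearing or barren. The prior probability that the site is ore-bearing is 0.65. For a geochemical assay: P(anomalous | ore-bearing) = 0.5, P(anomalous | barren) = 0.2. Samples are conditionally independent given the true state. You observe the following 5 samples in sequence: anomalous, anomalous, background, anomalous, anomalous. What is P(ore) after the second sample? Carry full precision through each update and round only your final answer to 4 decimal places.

After 'anomalous': P(ore) = 0.5·0.6500 / (0.5·0.6500 + 0.2·0.3500) ≈ 0.8228
After 'anomalous': P(ore) = 0.5·0.8228 / (0.5·0.8228 + 0.2·0.1772) ≈ 0.9207

0.9207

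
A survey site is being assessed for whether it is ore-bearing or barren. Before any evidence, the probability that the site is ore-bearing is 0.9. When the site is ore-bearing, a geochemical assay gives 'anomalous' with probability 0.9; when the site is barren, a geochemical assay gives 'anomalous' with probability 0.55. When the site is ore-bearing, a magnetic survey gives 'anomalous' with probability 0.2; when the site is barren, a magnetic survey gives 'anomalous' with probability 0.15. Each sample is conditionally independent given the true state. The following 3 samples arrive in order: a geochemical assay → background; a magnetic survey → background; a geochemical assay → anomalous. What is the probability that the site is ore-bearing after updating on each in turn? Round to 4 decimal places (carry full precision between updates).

0.7549

Apply Bayes' rule sequentially, carrying P(ore) forward.
After a geochemical assay='background': P(ore) = 0.1·0.9000 / (0.1·0.9000 + 0.45·0.1000) ≈ 0.6667
After a magnetic survey='background': P(ore) = 0.8·0.6667 / (0.8·0.6667 + 0.85·0.3333) ≈ 0.6531
After a geochemical assay='anomalous': P(ore) = 0.9·0.6531 / (0.9·0.6531 + 0.55·0.3469) ≈ 0.7549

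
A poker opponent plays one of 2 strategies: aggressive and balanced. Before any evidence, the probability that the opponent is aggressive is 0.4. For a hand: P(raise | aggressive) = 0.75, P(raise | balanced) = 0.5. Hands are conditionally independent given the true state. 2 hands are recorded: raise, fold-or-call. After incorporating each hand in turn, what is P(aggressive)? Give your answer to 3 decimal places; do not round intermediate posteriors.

After 'raise': P(aggressive) = 0.75·0.4000 / (0.75·0.4000 + 0.5·0.6000) ≈ 0.5000
After 'fold-or-call': P(aggressive) = 0.25·0.5000 / (0.25·0.5000 + 0.5·0.5000) ≈ 0.3333

0.333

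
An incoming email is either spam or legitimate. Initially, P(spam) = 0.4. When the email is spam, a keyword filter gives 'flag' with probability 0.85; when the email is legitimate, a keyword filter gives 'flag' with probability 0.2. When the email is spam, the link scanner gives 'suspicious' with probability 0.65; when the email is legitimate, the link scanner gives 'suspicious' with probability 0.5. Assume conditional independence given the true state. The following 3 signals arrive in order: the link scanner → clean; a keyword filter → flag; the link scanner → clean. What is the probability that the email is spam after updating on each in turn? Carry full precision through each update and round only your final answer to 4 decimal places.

After the link scanner='clean': P(spam) = 0.35·0.4000 / (0.35·0.4000 + 0.5·0.6000) ≈ 0.3182
After a keyword filter='flag': P(spam) = 0.85·0.3182 / (0.85·0.3182 + 0.2·0.6818) ≈ 0.6648
After the link scanner='clean': P(spam) = 0.35·0.6648 / (0.35·0.6648 + 0.5·0.3352) ≈ 0.5813

0.5813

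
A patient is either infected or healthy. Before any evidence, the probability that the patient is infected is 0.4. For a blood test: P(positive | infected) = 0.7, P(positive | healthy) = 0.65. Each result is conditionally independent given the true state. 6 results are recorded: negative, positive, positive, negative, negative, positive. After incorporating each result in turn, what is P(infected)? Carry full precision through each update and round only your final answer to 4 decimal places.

After 'negative': P(infected) = 0.3·0.4000 / (0.3·0.4000 + 0.35·0.6000) ≈ 0.3636
After 'positive': P(infected) = 0.7·0.3636 / (0.7·0.3636 + 0.65·0.6364) ≈ 0.3810
After 'positive': P(infected) = 0.7·0.3810 / (0.7·0.3810 + 0.65·0.6190) ≈ 0.3986
After 'negative': P(infected) = 0.3·0.3986 / (0.3·0.3986 + 0.35·0.6014) ≈ 0.3623
After 'negative': P(infected) = 0.3·0.3623 / (0.3·0.3623 + 0.35·0.6377) ≈ 0.3275
After 'positive': P(infected) = 0.7·0.3275 / (0.7·0.3275 + 0.65·0.6725) ≈ 0.3440

0.3440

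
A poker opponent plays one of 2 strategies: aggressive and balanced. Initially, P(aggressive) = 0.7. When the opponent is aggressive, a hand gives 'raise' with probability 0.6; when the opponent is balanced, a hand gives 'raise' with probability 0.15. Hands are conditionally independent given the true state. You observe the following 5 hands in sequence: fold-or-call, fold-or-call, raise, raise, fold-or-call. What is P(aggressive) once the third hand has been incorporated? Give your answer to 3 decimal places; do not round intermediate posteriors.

After 'fold-or-call': P(aggressive) = 0.4·0.7000 / (0.4·0.7000 + 0.85·0.3000) ≈ 0.5234
After 'fold-or-call': P(aggressive) = 0.4·0.5234 / (0.4·0.5234 + 0.85·0.4766) ≈ 0.3407
After 'raise': P(aggressive) = 0.6·0.3407 / (0.6·0.3407 + 0.15·0.6593) ≈ 0.6739

0.674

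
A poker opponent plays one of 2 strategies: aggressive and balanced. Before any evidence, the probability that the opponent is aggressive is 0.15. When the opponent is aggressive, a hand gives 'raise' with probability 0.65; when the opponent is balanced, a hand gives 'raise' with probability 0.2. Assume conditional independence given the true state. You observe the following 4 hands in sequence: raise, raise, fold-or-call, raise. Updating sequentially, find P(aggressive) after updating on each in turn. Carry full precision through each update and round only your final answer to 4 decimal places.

0.7261

Each posterior becomes the prior for the next update.
After 'raise': P(aggressive) = 0.65·0.1500 / (0.65·0.1500 + 0.2·0.8500) ≈ 0.3645
After 'raise': P(aggressive) = 0.65·0.3645 / (0.65·0.3645 + 0.2·0.6355) ≈ 0.6508
After 'fold-or-call': P(aggressive) = 0.35·0.6508 / (0.35·0.6508 + 0.8·0.3492) ≈ 0.4492
After 'raise': P(aggressive) = 0.65·0.4492 / (0.65·0.4492 + 0.2·0.5508) ≈ 0.7261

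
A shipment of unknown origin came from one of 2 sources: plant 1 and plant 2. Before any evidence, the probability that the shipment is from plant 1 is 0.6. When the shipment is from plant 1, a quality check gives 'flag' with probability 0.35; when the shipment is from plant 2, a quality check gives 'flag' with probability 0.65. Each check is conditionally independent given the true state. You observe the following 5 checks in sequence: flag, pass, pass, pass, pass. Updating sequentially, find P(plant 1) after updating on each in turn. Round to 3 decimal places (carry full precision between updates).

Each posterior becomes the prior for the next update.
After 'flag': P(plant 1) = 0.35·0.6000 / (0.35·0.6000 + 0.65·0.4000) ≈ 0.4468
After 'pass': P(plant 1) = 0.65·0.4468 / (0.65·0.4468 + 0.35·0.5532) ≈ 0.6000
After 'pass': P(plant 1) = 0.65·0.6000 / (0.65·0.6000 + 0.35·0.4000) ≈ 0.7358
After 'pass': P(plant 1) = 0.65·0.7358 / (0.65·0.7358 + 0.35·0.2642) ≈ 0.8380
After 'pass': P(plant 1) = 0.65·0.8380 / (0.65·0.8380 + 0.35·0.1620) ≈ 0.9057

0.906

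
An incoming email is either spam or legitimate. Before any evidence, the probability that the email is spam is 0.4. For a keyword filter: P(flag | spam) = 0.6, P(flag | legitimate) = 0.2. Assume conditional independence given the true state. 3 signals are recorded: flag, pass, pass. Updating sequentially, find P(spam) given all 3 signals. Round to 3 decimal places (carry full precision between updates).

After 'flag': P(spam) = 0.6·0.4000 / (0.6·0.4000 + 0.2·0.6000) ≈ 0.6667
After 'pass': P(spam) = 0.4·0.6667 / (0.4·0.6667 + 0.8·0.3333) ≈ 0.5000
After 'pass': P(spam) = 0.4·0.5000 / (0.4·0.5000 + 0.8·0.5000) ≈ 0.3333

0.333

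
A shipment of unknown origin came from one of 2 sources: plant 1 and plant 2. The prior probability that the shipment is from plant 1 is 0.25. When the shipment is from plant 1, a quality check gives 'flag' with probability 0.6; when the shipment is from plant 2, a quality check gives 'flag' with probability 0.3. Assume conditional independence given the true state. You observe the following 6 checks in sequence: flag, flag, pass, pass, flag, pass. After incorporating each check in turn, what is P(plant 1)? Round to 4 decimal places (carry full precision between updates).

After 'flag': P(plant 1) = 0.6·0.2500 / (0.6·0.2500 + 0.3·0.7500) ≈ 0.4000
After 'flag': P(plant 1) = 0.6·0.4000 / (0.6·0.4000 + 0.3·0.6000) ≈ 0.5714
After 'pass': P(plant 1) = 0.4·0.5714 / (0.4·0.5714 + 0.7·0.4286) ≈ 0.4324
After 'pass': P(plant 1) = 0.4·0.4324 / (0.4·0.4324 + 0.7·0.5676) ≈ 0.3033
After 'flag': P(plant 1) = 0.6·0.3033 / (0.6·0.3033 + 0.3·0.6967) ≈ 0.4655
After 'pass': P(plant 1) = 0.4·0.4655 / (0.4·0.4655 + 0.7·0.5345) ≈ 0.3323

0.3323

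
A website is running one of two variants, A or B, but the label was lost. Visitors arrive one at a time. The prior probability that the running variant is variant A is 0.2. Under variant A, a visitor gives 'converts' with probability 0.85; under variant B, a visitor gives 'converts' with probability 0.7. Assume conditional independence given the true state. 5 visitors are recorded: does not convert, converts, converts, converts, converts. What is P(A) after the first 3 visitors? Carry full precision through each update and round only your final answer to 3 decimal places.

Each posterior becomes the prior for the next update.
After 'does not convert': P(A) = 0.15·0.2000 / (0.15·0.2000 + 0.3·0.8000) ≈ 0.1111
After 'converts': P(A) = 0.85·0.1111 / (0.85·0.1111 + 0.7·0.8889) ≈ 0.1318
After 'converts': P(A) = 0.85·0.1318 / (0.85·0.1318 + 0.7·0.8682) ≈ 0.1556

0.156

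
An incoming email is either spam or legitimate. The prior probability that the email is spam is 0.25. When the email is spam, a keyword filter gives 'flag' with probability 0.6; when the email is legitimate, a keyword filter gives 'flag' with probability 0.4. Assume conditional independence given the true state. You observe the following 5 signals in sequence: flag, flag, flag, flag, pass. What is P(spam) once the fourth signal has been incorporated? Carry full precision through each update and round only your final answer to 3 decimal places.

Apply Bayes' rule sequentially, carrying P(spam) forward.
After 'flag': P(spam) = 0.6·0.2500 / (0.6·0.2500 + 0.4·0.7500) ≈ 0.3333
After 'flag': P(spam) = 0.6·0.3333 / (0.6·0.3333 + 0.4·0.6667) ≈ 0.4286
After 'flag': P(spam) = 0.6·0.4286 / (0.6·0.4286 + 0.4·0.5714) ≈ 0.5294
After 'flag': P(spam) = 0.6·0.5294 / (0.6·0.5294 + 0.4·0.4706) ≈ 0.6279

0.628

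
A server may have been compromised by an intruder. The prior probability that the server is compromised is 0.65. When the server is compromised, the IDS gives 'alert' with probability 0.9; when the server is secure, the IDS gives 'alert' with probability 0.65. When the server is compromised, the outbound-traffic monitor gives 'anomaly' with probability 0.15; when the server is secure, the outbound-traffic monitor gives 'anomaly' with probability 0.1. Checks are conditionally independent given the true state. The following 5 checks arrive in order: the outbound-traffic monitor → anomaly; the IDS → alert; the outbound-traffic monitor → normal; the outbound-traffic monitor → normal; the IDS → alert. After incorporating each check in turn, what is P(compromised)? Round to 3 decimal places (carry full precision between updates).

After the outbound-traffic monitor='anomaly': P(compromised) = 0.15·0.6500 / (0.15·0.6500 + 0.1·0.3500) ≈ 0.7358
After the IDS='alert': P(compromised) = 0.9·0.7358 / (0.9·0.7358 + 0.65·0.2642) ≈ 0.7941
After the outbound-traffic monitor='normal': P(compromised) = 0.85·0.7941 / (0.85·0.7941 + 0.9·0.2059) ≈ 0.7846
After the outbound-traffic monitor='normal': P(compromised) = 0.85·0.7846 / (0.85·0.7846 + 0.9·0.2154) ≈ 0.7748
After the IDS='alert': P(compromised) = 0.9·0.7748 / (0.9·0.7748 + 0.65·0.2252) ≈ 0.8265

0.827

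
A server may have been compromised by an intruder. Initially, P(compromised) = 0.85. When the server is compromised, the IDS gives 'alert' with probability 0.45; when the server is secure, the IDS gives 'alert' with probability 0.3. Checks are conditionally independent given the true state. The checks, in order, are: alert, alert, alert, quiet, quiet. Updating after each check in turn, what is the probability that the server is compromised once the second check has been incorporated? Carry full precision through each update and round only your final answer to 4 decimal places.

0.9273

After 'alert': P(compromised) = 0.45·0.8500 / (0.45·0.8500 + 0.3·0.1500) ≈ 0.8947
After 'alert': P(compromised) = 0.45·0.8947 / (0.45·0.8947 + 0.3·0.1053) ≈ 0.9273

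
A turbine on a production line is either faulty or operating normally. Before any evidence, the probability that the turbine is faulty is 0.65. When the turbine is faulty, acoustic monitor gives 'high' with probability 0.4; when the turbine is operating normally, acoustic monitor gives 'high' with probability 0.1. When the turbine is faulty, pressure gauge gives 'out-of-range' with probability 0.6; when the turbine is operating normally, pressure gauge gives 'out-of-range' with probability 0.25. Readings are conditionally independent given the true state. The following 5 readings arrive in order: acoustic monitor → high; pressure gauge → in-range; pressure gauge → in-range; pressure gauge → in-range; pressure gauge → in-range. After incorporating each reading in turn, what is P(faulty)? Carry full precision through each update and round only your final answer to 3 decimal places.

After acoustic monitor='high': P(faulty) = 0.4·0.6500 / (0.4·0.6500 + 0.1·0.3500) ≈ 0.8814
After pressure gauge='in-range': P(faulty) = 0.4·0.8814 / (0.4·0.8814 + 0.75·0.1186) ≈ 0.7985
After pressure gauge='in-range': P(faulty) = 0.4·0.7985 / (0.4·0.7985 + 0.75·0.2015) ≈ 0.6788
After pressure gauge='in-range': P(faulty) = 0.4·0.6788 / (0.4·0.6788 + 0.75·0.3212) ≈ 0.5298
After pressure gauge='in-range': P(faulty) = 0.4·0.5298 / (0.4·0.5298 + 0.75·0.4702) ≈ 0.3754

0.375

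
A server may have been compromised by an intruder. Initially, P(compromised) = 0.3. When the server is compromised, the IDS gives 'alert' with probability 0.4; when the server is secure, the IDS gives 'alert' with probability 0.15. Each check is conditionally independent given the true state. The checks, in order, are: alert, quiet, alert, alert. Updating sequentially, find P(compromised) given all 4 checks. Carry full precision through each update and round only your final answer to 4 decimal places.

0.8516

After 'alert': P(compromised) = 0.4·0.3000 / (0.4·0.3000 + 0.15·0.7000) ≈ 0.5333
After 'quiet': P(compromised) = 0.6·0.5333 / (0.6·0.5333 + 0.85·0.4667) ≈ 0.4465
After 'alert': P(compromised) = 0.4·0.4465 / (0.4·0.4465 + 0.15·0.5535) ≈ 0.6827
After 'alert': P(compromised) = 0.4·0.6827 / (0.4·0.6827 + 0.15·0.3173) ≈ 0.8516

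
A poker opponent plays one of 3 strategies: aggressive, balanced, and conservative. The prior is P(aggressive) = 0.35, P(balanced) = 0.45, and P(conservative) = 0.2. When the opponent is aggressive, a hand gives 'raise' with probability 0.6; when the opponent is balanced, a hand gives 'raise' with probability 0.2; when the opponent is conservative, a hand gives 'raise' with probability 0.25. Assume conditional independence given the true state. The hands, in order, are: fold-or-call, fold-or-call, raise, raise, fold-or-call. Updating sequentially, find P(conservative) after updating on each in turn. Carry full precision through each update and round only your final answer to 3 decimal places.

0.234

After 'fold-or-call': normaliser = 0.4·0.3500 + 0.8·0.4500 + 0.75·0.2000; P(aggressive) ≈ 0.2154, P(balanced) ≈ 0.5538, P(conservative) ≈ 0.2308
After 'fold-or-call': normaliser = 0.4·0.2154 + 0.8·0.5538 + 0.75·0.2308; P(aggressive) ≈ 0.1227, P(balanced) ≈ 0.6309, P(conservative) ≈ 0.2464
After 'raise': normaliser = 0.6·0.1227 + 0.2·0.6309 + 0.25·0.2464; P(aggressive) ≈ 0.2816, P(balanced) ≈ 0.4827, P(conservative) ≈ 0.2357
After 'raise': normaliser = 0.6·0.2816 + 0.2·0.4827 + 0.25·0.2357; P(aggressive) ≈ 0.5208, P(balanced) ≈ 0.2976, P(conservative) ≈ 0.1816
After 'fold-or-call': normaliser = 0.4·0.5208 + 0.8·0.2976 + 0.75·0.1816; P(aggressive) ≈ 0.3576, P(balanced) ≈ 0.4086, P(conservative) ≈ 0.2338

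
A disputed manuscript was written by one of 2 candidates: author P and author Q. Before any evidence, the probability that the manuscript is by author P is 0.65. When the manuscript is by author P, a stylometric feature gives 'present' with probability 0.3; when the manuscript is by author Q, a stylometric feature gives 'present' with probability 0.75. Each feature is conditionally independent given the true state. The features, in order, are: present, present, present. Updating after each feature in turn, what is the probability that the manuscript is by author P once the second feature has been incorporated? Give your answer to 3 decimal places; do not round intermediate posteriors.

0.229

After 'present': P(author P) = 0.3·0.6500 / (0.3·0.6500 + 0.75·0.3500) ≈ 0.4262
After 'present': P(author P) = 0.3·0.4262 / (0.3·0.4262 + 0.75·0.5738) ≈ 0.2291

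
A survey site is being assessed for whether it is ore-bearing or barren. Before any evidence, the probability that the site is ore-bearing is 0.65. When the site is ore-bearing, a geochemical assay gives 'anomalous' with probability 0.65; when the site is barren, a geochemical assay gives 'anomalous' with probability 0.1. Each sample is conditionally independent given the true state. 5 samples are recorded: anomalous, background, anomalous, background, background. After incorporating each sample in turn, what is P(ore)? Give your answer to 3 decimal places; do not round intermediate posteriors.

0.822

After 'anomalous': P(ore) = 0.65·0.6500 / (0.65·0.6500 + 0.1·0.3500) ≈ 0.9235
After 'background': P(ore) = 0.35·0.9235 / (0.35·0.9235 + 0.9·0.0765) ≈ 0.8244
After 'anomalous': P(ore) = 0.65·0.8244 / (0.65·0.8244 + 0.1·0.1756) ≈ 0.9683
After 'background': P(ore) = 0.35·0.9683 / (0.35·0.9683 + 0.9·0.0317) ≈ 0.9223
After 'background': P(ore) = 0.35·0.9223 / (0.35·0.9223 + 0.9·0.0777) ≈ 0.8219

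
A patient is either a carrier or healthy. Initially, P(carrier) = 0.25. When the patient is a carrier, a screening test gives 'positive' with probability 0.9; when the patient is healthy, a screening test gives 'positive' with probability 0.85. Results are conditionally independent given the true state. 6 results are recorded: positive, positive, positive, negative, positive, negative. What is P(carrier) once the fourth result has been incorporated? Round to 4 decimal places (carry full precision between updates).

0.2087

After 'positive': P(carrier) = 0.9·0.2500 / (0.9·0.2500 + 0.85·0.7500) ≈ 0.2609
After 'positive': P(carrier) = 0.9·0.2609 / (0.9·0.2609 + 0.85·0.7391) ≈ 0.2720
After 'positive': P(carrier) = 0.9·0.2720 / (0.9·0.2720 + 0.85·0.7280) ≈ 0.2835
After 'negative': P(carrier) = 0.1·0.2835 / (0.1·0.2835 + 0.15·0.7165) ≈ 0.2087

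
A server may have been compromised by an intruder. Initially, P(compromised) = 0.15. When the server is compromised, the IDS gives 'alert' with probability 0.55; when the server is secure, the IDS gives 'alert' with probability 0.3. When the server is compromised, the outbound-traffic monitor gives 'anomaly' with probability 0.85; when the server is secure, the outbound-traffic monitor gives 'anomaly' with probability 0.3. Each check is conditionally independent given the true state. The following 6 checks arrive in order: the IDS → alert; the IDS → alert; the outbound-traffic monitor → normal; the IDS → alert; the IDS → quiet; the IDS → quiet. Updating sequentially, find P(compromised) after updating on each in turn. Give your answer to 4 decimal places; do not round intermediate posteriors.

0.0878

After the IDS='alert': P(compromised) = 0.55·0.1500 / (0.55·0.1500 + 0.3·0.8500) ≈ 0.2444
After the IDS='alert': P(compromised) = 0.55·0.2444 / (0.55·0.2444 + 0.3·0.7556) ≈ 0.3723
After the outbound-traffic monitor='normal': P(compromised) = 0.15·0.3723 / (0.15·0.3723 + 0.7·0.6277) ≈ 0.1128
After the IDS='alert': P(compromised) = 0.55·0.1128 / (0.55·0.1128 + 0.3·0.8872) ≈ 0.1890
After the IDS='quiet': P(compromised) = 0.45·0.1890 / (0.45·0.1890 + 0.7·0.8110) ≈ 0.1303
After the IDS='quiet': P(compromised) = 0.45·0.1303 / (0.45·0.1303 + 0.7·0.8697) ≈ 0.0878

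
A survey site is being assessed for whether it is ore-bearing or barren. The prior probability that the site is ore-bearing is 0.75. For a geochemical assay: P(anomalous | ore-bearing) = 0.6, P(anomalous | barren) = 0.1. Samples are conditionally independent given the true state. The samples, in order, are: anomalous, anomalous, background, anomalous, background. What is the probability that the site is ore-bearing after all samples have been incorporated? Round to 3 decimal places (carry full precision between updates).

0.992

After 'anomalous': P(ore) = 0.6·0.7500 / (0.6·0.7500 + 0.1·0.2500) ≈ 0.9474
After 'anomalous': P(ore) = 0.6·0.9474 / (0.6·0.9474 + 0.1·0.0526) ≈ 0.9908
After 'background': P(ore) = 0.4·0.9908 / (0.4·0.9908 + 0.9·0.0092) ≈ 0.9796
After 'anomalous': P(ore) = 0.6·0.9796 / (0.6·0.9796 + 0.1·0.0204) ≈ 0.9965
After 'background': P(ore) = 0.4·0.9965 / (0.4·0.9965 + 0.9·0.0035) ≈ 0.9922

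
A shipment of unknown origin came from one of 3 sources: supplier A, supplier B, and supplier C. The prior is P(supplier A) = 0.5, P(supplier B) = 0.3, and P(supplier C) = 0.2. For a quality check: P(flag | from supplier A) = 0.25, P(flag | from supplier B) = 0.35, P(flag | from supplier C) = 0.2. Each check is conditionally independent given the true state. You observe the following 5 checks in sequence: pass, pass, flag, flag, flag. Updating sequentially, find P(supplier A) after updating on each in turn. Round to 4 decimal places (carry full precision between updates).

0.4049

After 'pass': normaliser = 0.75·0.5000 + 0.65·0.3000 + 0.8·0.2000; P(supplier A) ≈ 0.5137, P(supplier B) ≈ 0.2671, P(supplier C) ≈ 0.2192
After 'pass': normaliser = 0.75·0.5137 + 0.65·0.2671 + 0.8·0.2192; P(supplier A) ≈ 0.5247, P(supplier B) ≈ 0.2365, P(supplier C) ≈ 0.2388
After 'flag': normaliser = 0.25·0.5247 + 0.35·0.2365 + 0.2·0.2388; P(supplier A) ≈ 0.5012, P(supplier B) ≈ 0.3163, P(supplier C) ≈ 0.1825
After 'flag': normaliser = 0.25·0.5012 + 0.35·0.3163 + 0.2·0.1825; P(supplier A) ≈ 0.4599, P(supplier B) ≈ 0.4062, P(supplier C) ≈ 0.1339
After 'flag': normaliser = 0.25·0.4599 + 0.35·0.4062 + 0.2·0.1339; P(supplier A) ≈ 0.4049, P(supplier B) ≈ 0.5007, P(supplier C) ≈ 0.0944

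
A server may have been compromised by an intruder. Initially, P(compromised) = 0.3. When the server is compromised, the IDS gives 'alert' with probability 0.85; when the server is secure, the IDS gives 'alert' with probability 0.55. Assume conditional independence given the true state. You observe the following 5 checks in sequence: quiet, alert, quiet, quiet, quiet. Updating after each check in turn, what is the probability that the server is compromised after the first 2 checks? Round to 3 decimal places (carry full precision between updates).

0.181

After 'quiet': P(compromised) = 0.15·0.3000 / (0.15·0.3000 + 0.45·0.7000) ≈ 0.1250
After 'alert': P(compromised) = 0.85·0.1250 / (0.85·0.1250 + 0.55·0.8750) ≈ 0.1809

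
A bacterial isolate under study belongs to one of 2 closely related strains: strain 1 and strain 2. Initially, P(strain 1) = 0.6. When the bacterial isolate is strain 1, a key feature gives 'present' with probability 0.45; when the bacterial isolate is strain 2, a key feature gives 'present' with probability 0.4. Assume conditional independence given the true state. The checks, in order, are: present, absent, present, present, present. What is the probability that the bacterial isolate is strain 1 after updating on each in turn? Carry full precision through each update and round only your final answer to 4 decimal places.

Apply Bayes' rule sequentially, carrying P(strain 1) forward.
After 'present': P(strain 1) = 0.45·0.6000 / (0.45·0.6000 + 0.4·0.4000) ≈ 0.6279
After 'absent': P(strain 1) = 0.55·0.6279 / (0.55·0.6279 + 0.6·0.3721) ≈ 0.6074
After 'present': P(strain 1) = 0.45·0.6074 / (0.45·0.6074 + 0.4·0.3926) ≈ 0.6351
After 'present': P(strain 1) = 0.45·0.6351 / (0.45·0.6351 + 0.4·0.3649) ≈ 0.6619
After 'present': P(strain 1) = 0.45·0.6619 / (0.45·0.6619 + 0.4·0.3381) ≈ 0.6877

0.6877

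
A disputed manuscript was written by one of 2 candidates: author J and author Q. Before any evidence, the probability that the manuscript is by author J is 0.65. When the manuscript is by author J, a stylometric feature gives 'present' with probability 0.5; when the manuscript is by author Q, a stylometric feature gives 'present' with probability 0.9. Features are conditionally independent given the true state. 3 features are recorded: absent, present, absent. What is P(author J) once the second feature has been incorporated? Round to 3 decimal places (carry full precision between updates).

0.838

After 'absent': P(author J) = 0.5·0.6500 / (0.5·0.6500 + 0.1·0.3500) ≈ 0.9028
After 'present': P(author J) = 0.5·0.9028 / (0.5·0.9028 + 0.9·0.0972) ≈ 0.8376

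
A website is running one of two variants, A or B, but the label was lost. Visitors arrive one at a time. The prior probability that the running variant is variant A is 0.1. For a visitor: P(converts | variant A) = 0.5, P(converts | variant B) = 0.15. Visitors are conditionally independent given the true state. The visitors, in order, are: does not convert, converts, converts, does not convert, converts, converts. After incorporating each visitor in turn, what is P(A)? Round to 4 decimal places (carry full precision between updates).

0.8260

After 'does not convert': P(A) = 0.5·0.1000 / (0.5·0.1000 + 0.85·0.9000) ≈ 0.0613
After 'converts': P(A) = 0.5·0.0613 / (0.5·0.0613 + 0.15·0.9387) ≈ 0.1789
After 'converts': P(A) = 0.5·0.1789 / (0.5·0.1789 + 0.15·0.8211) ≈ 0.4207
After 'does not convert': P(A) = 0.5·0.4207 / (0.5·0.4207 + 0.85·0.5793) ≈ 0.2993
After 'converts': P(A) = 0.5·0.2993 / (0.5·0.2993 + 0.15·0.7007) ≈ 0.5875
After 'converts': P(A) = 0.5·0.5875 / (0.5·0.5875 + 0.15·0.4125) ≈ 0.8260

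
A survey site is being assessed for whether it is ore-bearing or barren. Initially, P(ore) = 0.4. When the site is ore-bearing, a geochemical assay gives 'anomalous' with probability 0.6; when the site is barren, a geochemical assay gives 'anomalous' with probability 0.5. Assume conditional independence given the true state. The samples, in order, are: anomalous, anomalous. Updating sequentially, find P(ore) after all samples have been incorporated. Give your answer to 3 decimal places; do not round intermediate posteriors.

After 'anomalous': P(ore) = 0.6·0.4000 / (0.6·0.4000 + 0.5·0.6000) ≈ 0.4444
After 'anomalous': P(ore) = 0.6·0.4444 / (0.6·0.4444 + 0.5·0.5556) ≈ 0.4898

0.490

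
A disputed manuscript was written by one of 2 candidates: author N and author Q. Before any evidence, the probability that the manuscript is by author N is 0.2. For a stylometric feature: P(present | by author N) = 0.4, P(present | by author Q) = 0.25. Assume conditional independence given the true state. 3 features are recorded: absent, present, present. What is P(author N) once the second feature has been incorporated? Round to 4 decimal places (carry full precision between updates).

0.2424

Apply Bayes' rule sequentially, carrying P(author N) forward.
After 'absent': P(author N) = 0.6·0.2000 / (0.6·0.2000 + 0.75·0.8000) ≈ 0.1667
After 'present': P(author N) = 0.4·0.1667 / (0.4·0.1667 + 0.25·0.8333) ≈ 0.2424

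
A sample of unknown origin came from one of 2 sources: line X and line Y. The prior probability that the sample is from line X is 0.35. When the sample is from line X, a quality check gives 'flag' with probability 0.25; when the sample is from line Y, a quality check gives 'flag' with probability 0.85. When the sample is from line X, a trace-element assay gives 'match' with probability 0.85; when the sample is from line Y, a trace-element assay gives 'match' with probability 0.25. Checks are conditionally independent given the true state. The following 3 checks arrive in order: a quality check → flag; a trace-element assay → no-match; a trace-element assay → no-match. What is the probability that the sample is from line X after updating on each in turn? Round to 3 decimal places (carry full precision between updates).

0.006

After a quality check='flag': P(line X) = 0.25·0.3500 / (0.25·0.3500 + 0.85·0.6500) ≈ 0.1367
After a trace-element assay='no-match': P(line X) = 0.15·0.1367 / (0.15·0.1367 + 0.75·0.8633) ≈ 0.0307
After a trace-element assay='no-match': P(line X) = 0.15·0.0307 / (0.15·0.0307 + 0.75·0.9693) ≈ 0.0063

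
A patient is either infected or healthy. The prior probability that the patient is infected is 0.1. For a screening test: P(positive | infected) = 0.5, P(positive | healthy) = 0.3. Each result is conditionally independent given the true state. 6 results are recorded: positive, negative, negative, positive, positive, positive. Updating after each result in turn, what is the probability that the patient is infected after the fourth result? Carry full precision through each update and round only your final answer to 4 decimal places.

After 'positive': P(infected) = 0.5·0.1000 / (0.5·0.1000 + 0.3·0.9000) ≈ 0.1562
After 'negative': P(infected) = 0.5·0.1562 / (0.5·0.1562 + 0.7·0.8438) ≈ 0.1168
After 'negative': P(infected) = 0.5·0.1168 / (0.5·0.1168 + 0.7·0.8832) ≈ 0.0863
After 'positive': P(infected) = 0.5·0.0863 / (0.5·0.0863 + 0.3·0.9137) ≈ 0.1360

0.1360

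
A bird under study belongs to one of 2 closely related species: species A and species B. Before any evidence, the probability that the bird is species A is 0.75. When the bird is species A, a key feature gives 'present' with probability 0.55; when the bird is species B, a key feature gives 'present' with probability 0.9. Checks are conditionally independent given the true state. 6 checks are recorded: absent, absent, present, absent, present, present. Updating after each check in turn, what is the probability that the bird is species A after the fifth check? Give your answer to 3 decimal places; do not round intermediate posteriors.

0.990

After 'absent': P(species A) = 0.45·0.7500 / (0.45·0.7500 + 0.1·0.2500) ≈ 0.9310
After 'absent': P(species A) = 0.45·0.9310 / (0.45·0.9310 + 0.1·0.0690) ≈ 0.9838
After 'present': P(species A) = 0.55·0.9838 / (0.55·0.9838 + 0.9·0.0162) ≈ 0.9738
After 'absent': P(species A) = 0.45·0.9738 / (0.45·0.9738 + 0.1·0.0262) ≈ 0.9940
After 'present': P(species A) = 0.55·0.9940 / (0.55·0.9940 + 0.9·0.0060) ≈ 0.9903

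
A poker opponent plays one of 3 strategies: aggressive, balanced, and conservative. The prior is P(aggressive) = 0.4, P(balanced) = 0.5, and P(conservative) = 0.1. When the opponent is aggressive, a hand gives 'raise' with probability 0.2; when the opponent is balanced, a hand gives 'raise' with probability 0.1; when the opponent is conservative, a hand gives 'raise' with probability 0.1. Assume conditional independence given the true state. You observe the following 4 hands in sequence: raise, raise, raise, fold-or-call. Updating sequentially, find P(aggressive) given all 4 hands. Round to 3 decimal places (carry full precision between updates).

0.826

Apply Bayes' rule sequentially, carrying P(aggressive) forward.
After 'raise': normaliser = 0.2·0.4000 + 0.1·0.5000 + 0.1·0.1000; P(aggressive) ≈ 0.5714, P(balanced) ≈ 0.3571, P(conservative) ≈ 0.0714
After 'raise': normaliser = 0.2·0.5714 + 0.1·0.3571 + 0.1·0.0714; P(aggressive) ≈ 0.7273, P(balanced) ≈ 0.2273, P(conservative) ≈ 0.0455
After 'raise': normaliser = 0.2·0.7273 + 0.1·0.2273 + 0.1·0.0455; P(aggressive) ≈ 0.8421, P(balanced) ≈ 0.1316, P(conservative) ≈ 0.0263
After 'fold-or-call': normaliser = 0.8·0.8421 + 0.9·0.1316 + 0.9·0.0263; P(aggressive) ≈ 0.8258, P(balanced) ≈ 0.1452, P(conservative) ≈ 0.0290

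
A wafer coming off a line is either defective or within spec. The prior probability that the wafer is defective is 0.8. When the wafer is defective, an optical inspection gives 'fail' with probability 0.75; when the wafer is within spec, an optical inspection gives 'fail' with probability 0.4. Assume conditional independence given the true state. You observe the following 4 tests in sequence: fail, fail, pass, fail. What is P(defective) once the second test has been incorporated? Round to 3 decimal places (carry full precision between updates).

0.934

After 'fail': P(defective) = 0.75·0.8000 / (0.75·0.8000 + 0.4·0.2000) ≈ 0.8824
After 'fail': P(defective) = 0.75·0.8824 / (0.75·0.8824 + 0.4·0.1176) ≈ 0.9336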